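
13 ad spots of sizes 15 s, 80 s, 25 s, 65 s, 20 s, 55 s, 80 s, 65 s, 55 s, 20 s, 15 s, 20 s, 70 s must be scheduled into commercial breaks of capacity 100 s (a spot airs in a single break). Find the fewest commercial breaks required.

7

Total = 80 + 80 + 70 + 65 + 65 + 55 + 55 + 25 + 20 + 20 + 20 + 15 + 15 = 585 s.
Lower bound: ⌈585/100⌉ = 6 commercial breaks.
Also, 7 ad spots each exceed 50 s, and no two of those can share a break, so at least 7 commercial breaks are needed.
A packing using 7 commercial breaks:
  break 1: 80 + 20 = 100
  break 2: 80 + 20 = 100
  break 3: 70 + 25 = 95
  break 4: 65 + 20 + 15 = 100
  break 5: 65 + 15 = 80
  break 6: 55 = 55
  break 7: 55 = 55
This matches the lower bound, so 7 is optimal.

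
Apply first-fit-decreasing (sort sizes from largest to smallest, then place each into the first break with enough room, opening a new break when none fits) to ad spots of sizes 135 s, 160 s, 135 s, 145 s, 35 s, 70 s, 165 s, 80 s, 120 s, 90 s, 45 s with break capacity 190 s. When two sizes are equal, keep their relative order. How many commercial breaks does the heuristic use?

7

Sorted descending: 165, 160, 145, 135, 135, 120, 90, 80, 70, 45, 35.
  165 → break 1 (new)  [load 165/190]
  160 → break 2 (new)  [load 160/190]
  145 → break 3 (new)  [load 145/190]
  135 → break 4 (new)  [load 135/190]
  135 → break 5 (new)  [load 135/190]
  120 → break 6 (new)  [load 120/190]
  90 → break 7 (new)  [load 90/190]
  80 → break 7  [load 170/190]
  70 → break 6  [load 190/190]
  45 → break 3  [load 190/190]
  35 → break 4  [load 170/190]
7 commercial breaks opened.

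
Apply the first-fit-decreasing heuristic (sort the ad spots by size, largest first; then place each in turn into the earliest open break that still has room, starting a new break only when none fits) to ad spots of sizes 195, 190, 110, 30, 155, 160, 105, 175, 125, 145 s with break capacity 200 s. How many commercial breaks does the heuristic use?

9

Sorted descending: 195, 190, 175, 160, 155, 145, 125, 110, 105, 30.
  195 → break 1 (new)  [load 195/200]
  190 → break 2 (new)  [load 190/200]
  175 → break 3 (new)  [load 175/200]
  160 → break 4 (new)  [load 160/200]
  155 → break 5 (new)  [load 155/200]
  145 → break 6 (new)  [load 145/200]
  125 → break 7 (new)  [load 125/200]
  110 → break 8 (new)  [load 110/200]
  105 → break 9 (new)  [load 105/200]
  30 → break 4  [load 190/200]
9 commercial breaks opened.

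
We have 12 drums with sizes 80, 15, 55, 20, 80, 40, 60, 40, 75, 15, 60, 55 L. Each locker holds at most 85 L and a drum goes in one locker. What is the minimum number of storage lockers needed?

Total = 80 + 80 + 75 + 60 + 60 + 55 + 55 + 40 + 40 + 20 + 15 + 15 = 595 L.
Lower bound: ⌈595/85⌉ = 7 storage lockers.
A packing using 8 storage lockers:
  locker 1: 80 = 80
  locker 2: 80 = 80
  locker 3: 75 = 75
  locker 4: 60 + 20 = 80
  locker 5: 60 + 15 = 75
  locker 6: 55 + 15 = 70
  locker 7: 55 = 55
  locker 8: 40 + 40 = 80
No arrangement into 7 storage lockers stays within capacity, so 8 is optimal.

8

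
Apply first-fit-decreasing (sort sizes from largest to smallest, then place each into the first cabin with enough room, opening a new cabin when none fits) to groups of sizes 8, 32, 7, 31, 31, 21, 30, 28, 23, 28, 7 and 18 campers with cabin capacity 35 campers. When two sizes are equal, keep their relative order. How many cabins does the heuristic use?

9

Sorted descending: 32, 31, 31, 30, 28, 28, 23, 21, 18, 8, 7, 7.
  32 → cabin 1 (new)  [load 32/35]
  31 → cabin 2 (new)  [load 31/35]
  31 → cabin 3 (new)  [load 31/35]
  30 → cabin 4 (new)  [load 30/35]
  28 → cabin 5 (new)  [load 28/35]
  28 → cabin 6 (new)  [load 28/35]
  23 → cabin 7 (new)  [load 23/35]
  21 → cabin 8 (new)  [load 21/35]
  18 → cabin 9 (new)  [load 18/35]
  8 → cabin 7  [load 31/35]
  7 → cabin 5  [load 35/35]
  7 → cabin 6  [load 35/35]
9 cabins opened.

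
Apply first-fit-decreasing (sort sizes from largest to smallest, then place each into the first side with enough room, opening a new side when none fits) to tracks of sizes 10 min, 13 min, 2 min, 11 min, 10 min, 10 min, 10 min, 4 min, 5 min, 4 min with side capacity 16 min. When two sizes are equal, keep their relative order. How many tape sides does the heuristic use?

Sorted descending: 13, 11, 10, 10, 10, 10, 5, 4, 4, 2.
  13 → side 1 (new)  [load 13/16]
  11 → side 2 (new)  [load 11/16]
  10 → side 3 (new)  [load 10/16]
  10 → side 4 (new)  [load 10/16]
  10 → side 5 (new)  [load 10/16]
  10 → side 6 (new)  [load 10/16]
  5 → side 2  [load 16/16]
  4 → side 3  [load 14/16]
  4 → side 4  [load 14/16]
  2 → side 1  [load 15/16]
6 tape sides opened.

6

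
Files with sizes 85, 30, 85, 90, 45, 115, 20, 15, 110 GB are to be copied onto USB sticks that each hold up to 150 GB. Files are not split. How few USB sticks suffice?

Total = 115 + 110 + 90 + 85 + 85 + 45 + 30 + 20 + 15 = 595 GB.
Lower bound: ⌈595/150⌉ = 4 USB sticks.
Also, 5 files each exceed 75 GB, and no two of those can share a USB stick, so at least 5 USB sticks are needed.
A packing using 5 USB sticks:
  USB stick 1: 115 + 30 = 145
  USB stick 2: 110 + 20 + 15 = 145
  USB stick 3: 90 + 45 = 135
  USB stick 4: 85 = 85
  USB stick 5: 85 = 85
This matches the lower bound, so 5 is optimal.

5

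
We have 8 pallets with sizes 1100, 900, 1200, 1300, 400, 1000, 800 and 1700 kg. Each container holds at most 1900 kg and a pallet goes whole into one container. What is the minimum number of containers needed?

Total = 1700 + 1300 + 1200 + 1100 + 1000 + 900 + 800 + 400 = 8400 kg.
Lower bound: ⌈8400/1900⌉ = 5 containers.
A packing using 5 containers:
  container 1: 1700 = 1700
  container 2: 1300 + 400 = 1700
  container 3: 1200 = 1200
  container 4: 1100 + 800 = 1900
  container 5: 1000 + 900 = 1900
This matches the lower bound, so 5 is optimal.

5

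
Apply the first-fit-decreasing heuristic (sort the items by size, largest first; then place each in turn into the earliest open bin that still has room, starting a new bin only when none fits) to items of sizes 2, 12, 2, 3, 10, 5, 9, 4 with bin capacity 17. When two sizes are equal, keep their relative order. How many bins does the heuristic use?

3

Sorted descending: 12, 10, 9, 5, 4, 3, 2, 2.
  12 → bin 1 (new)  [load 12/17]
  10 → bin 2 (new)  [load 10/17]
  9 → bin 3 (new)  [load 9/17]
  5 → bin 1  [load 17/17]
  4 → bin 2  [load 14/17]
  3 → bin 2  [load 17/17]
  2 → bin 3  [load 11/17]
  2 → bin 3  [load 13/17]
3 bins opened.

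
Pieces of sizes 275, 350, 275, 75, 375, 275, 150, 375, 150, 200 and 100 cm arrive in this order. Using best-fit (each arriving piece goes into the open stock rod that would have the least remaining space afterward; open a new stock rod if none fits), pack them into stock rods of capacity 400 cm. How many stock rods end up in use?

  275 → stock rod 1 (new)  [load 275/400]
  350 → stock rod 2 (new)  [load 350/400]
  275 → stock rod 3 (new)  [load 275/400]
  75 → stock rod 1  [load 350/400]
  375 → stock rod 4 (new)  [load 375/400]
  275 → stock rod 5 (new)  [load 275/400]
  150 → stock rod 6 (new)  [load 150/400]
  375 → stock rod 7 (new)  [load 375/400]
  150 → stock rod 6  [load 300/400]
  200 → stock rod 8 (new)  [load 200/400]
  100 → stock rod 6  [load 400/400]
8 stock rods opened.

8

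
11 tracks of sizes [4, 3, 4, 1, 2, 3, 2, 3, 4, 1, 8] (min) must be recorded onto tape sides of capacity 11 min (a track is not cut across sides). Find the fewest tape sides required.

Total = 8 + 4 + 4 + 4 + 3 + 3 + 3 + 2 + 2 + 1 + 1 = 35 min.
Lower bound: ⌈35/11⌉ = 4 tape sides.
A packing using 4 tape sides:
  side 1: 8 + 3 = 11
  side 2: 4 + 4 + 3 = 11
  side 3: 4 + 3 + 2 + 2 = 11
  side 4: 1 + 1 = 2
This matches the lower bound, so 4 is optimal.

4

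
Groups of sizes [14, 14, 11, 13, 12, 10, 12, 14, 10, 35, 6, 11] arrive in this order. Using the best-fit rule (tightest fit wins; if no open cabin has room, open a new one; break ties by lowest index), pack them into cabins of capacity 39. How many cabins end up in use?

5

  14 → cabin 1 (new)  [load 14/39]
  14 → cabin 1  [load 28/39]
  11 → cabin 1  [load 39/39]
  13 → cabin 2 (new)  [load 13/39]
  12 → cabin 2  [load 25/39]
  10 → cabin 2  [load 35/39]
  12 → cabin 3 (new)  [load 12/39]
  14 → cabin 3  [load 26/39]
  10 → cabin 3  [load 36/39]
  35 → cabin 4 (new)  [load 35/39]
  6 → cabin 5 (new)  [load 6/39]
  11 → cabin 5  [load 17/39]
5 cabins opened.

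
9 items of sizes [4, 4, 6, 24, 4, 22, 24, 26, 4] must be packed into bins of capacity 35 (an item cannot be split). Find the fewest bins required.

4

Total = 26 + 24 + 24 + 22 + 6 + 4 + 4 + 4 + 4 = 118.
Lower bound: ⌈118/35⌉ = 4 bins.
A packing using 4 bins:
  bin 1: 26 + 6 = 32
  bin 2: 24 + 4 + 4 = 32
  bin 3: 24 + 4 + 4 = 32
  bin 4: 22 = 22
This matches the lower bound, so 4 is optimal.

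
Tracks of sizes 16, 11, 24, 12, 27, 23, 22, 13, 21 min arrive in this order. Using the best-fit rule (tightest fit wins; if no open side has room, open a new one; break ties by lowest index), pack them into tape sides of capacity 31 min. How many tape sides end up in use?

  16 → side 1 (new)  [load 16/31]
  11 → side 1  [load 27/31]
  24 → side 2 (new)  [load 24/31]
  12 → side 3 (new)  [load 12/31]
  27 → side 4 (new)  [load 27/31]
  23 → side 5 (new)  [load 23/31]
  22 → side 6 (new)  [load 22/31]
  13 → side 3  [load 25/31]
  21 → side 7 (new)  [load 21/31]
7 tape sides opened.

7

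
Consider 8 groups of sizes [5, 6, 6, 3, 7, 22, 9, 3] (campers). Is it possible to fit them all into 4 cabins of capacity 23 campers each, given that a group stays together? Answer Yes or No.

Yes

A valid assignment using 3 cabins:
  cabin 1: 22 = 22
  cabin 2: 9 + 7 + 6 = 22
  cabin 3: 6 + 5 + 3 + 3 = 17
That uses only 3 ≤ 4, so 4 cabins are enough.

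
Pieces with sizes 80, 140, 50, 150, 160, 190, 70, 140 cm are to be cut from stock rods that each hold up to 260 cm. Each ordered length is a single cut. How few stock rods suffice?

5

Total = 190 + 160 + 150 + 140 + 140 + 80 + 70 + 50 = 980 cm.
Lower bound: ⌈980/260⌉ = 4 stock rods.
Also, 5 pieces each exceed 130 cm, and no two of those can share a stock rod, so at least 5 stock rods are needed.
A packing using 5 stock rods:
  stock rod 1: 190 + 70 = 260
  stock rod 2: 160 + 80 = 240
  stock rod 3: 150 + 50 = 200
  stock rod 4: 140 = 140
  stock rod 5: 140 = 140
This matches the lower bound, so 5 is optimal.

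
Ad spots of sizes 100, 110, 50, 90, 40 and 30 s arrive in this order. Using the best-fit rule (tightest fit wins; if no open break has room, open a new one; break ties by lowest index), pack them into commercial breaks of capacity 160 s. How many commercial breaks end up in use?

  100 → break 1 (new)  [load 100/160]
  110 → break 2 (new)  [load 110/160]
  50 → break 2  [load 160/160]
  90 → break 3 (new)  [load 90/160]
  40 → break 1  [load 140/160]
  30 → break 3  [load 120/160]
3 commercial breaks opened.

3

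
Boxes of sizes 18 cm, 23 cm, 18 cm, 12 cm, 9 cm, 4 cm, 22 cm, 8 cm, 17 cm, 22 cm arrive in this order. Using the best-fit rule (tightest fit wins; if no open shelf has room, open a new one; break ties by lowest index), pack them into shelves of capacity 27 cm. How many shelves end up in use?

7

  18 → shelf 1 (new)  [load 18/27]
  23 → shelf 2 (new)  [load 23/27]
  18 → shelf 3 (new)  [load 18/27]
  12 → shelf 4 (new)  [load 12/27]
  9 → shelf 1  [load 27/27]
  4 → shelf 2  [load 27/27]
  22 → shelf 5 (new)  [load 22/27]
  8 → shelf 3  [load 26/27]
  17 → shelf 6 (new)  [load 17/27]
  22 → shelf 7 (new)  [load 22/27]
7 shelves opened.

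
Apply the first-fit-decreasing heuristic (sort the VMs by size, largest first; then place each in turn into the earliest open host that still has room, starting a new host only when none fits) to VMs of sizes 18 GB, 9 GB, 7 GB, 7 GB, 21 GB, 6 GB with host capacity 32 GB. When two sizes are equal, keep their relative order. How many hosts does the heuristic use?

3

Sorted descending: 21, 18, 9, 7, 7, 6.
  21 → host 1 (new)  [load 21/32]
  18 → host 2 (new)  [load 18/32]
  9 → host 1  [load 30/32]
  7 → host 2  [load 25/32]
  7 → host 2  [load 32/32]
  6 → host 3 (new)  [load 6/32]
3 hosts opened.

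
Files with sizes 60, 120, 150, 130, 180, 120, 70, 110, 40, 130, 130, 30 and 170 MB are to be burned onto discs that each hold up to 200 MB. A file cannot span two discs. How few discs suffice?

9

Total = 180 + 170 + 150 + 130 + 130 + 130 + 120 + 120 + 110 + 70 + 60 + 40 + 30 = 1440 MB.
Lower bound: ⌈1440/200⌉ = 8 discs.
Also, 9 files each exceed 100 MB, and no two of those can share a disc, so at least 9 discs are needed.
A packing using 9 discs:
  disc 1: 180 = 180
  disc 2: 170 + 30 = 200
  disc 3: 150 + 40 = 190
  disc 4: 130 + 70 = 200
  disc 5: 130 + 60 = 190
  disc 6: 130 = 130
  disc 7: 120 = 120
  disc 8: 120 = 120
  disc 9: 110 = 110
This matches the lower bound, so 9 is optimal.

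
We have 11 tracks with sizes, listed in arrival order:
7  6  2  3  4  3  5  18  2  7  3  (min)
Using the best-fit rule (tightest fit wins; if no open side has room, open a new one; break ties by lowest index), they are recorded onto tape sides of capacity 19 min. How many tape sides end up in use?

4

  7 → side 1 (new)  [load 7/19]
  6 → side 1  [load 13/19]
  2 → side 1  [load 15/19]
  3 → side 1  [load 18/19]
  4 → side 2 (new)  [load 4/19]
  3 → side 2  [load 7/19]
  5 → side 2  [load 12/19]
  18 → side 3 (new)  [load 18/19]
  2 → side 2  [load 14/19]
  7 → side 4 (new)  [load 7/19]
  3 → side 2  [load 17/19]
4 tape sides opened.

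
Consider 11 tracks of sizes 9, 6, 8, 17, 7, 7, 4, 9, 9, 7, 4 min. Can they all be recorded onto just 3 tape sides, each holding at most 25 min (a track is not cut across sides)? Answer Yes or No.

Total = 87 min; ⌈87/25⌉ = 4.
At least 4 tape sides are required, but only 3 are allowed.

No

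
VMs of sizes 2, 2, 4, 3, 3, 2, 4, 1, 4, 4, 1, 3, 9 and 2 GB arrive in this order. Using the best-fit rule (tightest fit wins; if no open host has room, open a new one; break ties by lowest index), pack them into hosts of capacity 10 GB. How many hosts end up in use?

5

  2 → host 1 (new)  [load 2/10]
  2 → host 1  [load 4/10]
  4 → host 1  [load 8/10]
  3 → host 2 (new)  [load 3/10]
  3 → host 2  [load 6/10]
  2 → host 1  [load 10/10]
  4 → host 2  [load 10/10]
  1 → host 3 (new)  [load 1/10]
  4 → host 3  [load 5/10]
  4 → host 3  [load 9/10]
  1 → host 3  [load 10/10]
  3 → host 4 (new)  [load 3/10]
  9 → host 5 (new)  [load 9/10]
  2 → host 4  [load 5/10]
5 hosts opened.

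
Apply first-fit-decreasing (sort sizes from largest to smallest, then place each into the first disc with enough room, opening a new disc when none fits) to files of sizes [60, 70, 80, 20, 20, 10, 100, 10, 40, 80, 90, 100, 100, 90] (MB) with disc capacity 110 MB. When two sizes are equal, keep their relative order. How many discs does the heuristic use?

9

Sorted descending: 100, 100, 100, 90, 90, 80, 80, 70, 60, 40, 20, 20, 10, 10.
  100 → disc 1 (new)  [load 100/110]
  100 → disc 2 (new)  [load 100/110]
  100 → disc 3 (new)  [load 100/110]
  90 → disc 4 (new)  [load 90/110]
  90 → disc 5 (new)  [load 90/110]
  80 → disc 6 (new)  [load 80/110]
  80 → disc 7 (new)  [load 80/110]
  70 → disc 8 (new)  [load 70/110]
  60 → disc 9 (new)  [load 60/110]
  40 → disc 8  [load 110/110]
  20 → disc 4  [load 110/110]
  20 → disc 5  [load 110/110]
  10 → disc 1  [load 110/110]
  10 → disc 2  [load 110/110]
9 discs opened.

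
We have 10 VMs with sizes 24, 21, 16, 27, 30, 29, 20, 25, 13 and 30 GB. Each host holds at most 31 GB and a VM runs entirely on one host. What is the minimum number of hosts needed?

Total = 30 + 30 + 29 + 27 + 25 + 24 + 21 + 20 + 16 + 13 = 235 GB.
Lower bound: ⌈235/31⌉ = 8 hosts.
Also, 9 VMs each exceed 31/2 GB, and no two of those can share a host, so at least 9 hosts are needed.
A packing using 9 hosts:
  host 1: 30 = 30
  host 2: 30 = 30
  host 3: 29 = 29
  host 4: 27 = 27
  host 5: 25 = 25
  host 6: 24 = 24
  host 7: 21 = 21
  host 8: 20 = 20
  host 9: 16 + 13 = 29
This matches the lower bound, so 9 is optimal.

9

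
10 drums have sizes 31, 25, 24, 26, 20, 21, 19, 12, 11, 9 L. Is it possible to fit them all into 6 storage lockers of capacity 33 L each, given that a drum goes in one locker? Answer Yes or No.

Total = 198 L; ⌈198/33⌉ = 6.
7 drums each exceed half the capacity and cannot share a locker, forcing at least 7 storage lockers.
At least 7 storage lockers are required, but only 6 are allowed.

No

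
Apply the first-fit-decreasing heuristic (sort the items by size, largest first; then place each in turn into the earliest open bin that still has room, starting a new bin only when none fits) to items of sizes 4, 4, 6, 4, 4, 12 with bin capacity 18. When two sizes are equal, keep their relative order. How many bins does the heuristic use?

2

Sorted descending: 12, 6, 4, 4, 4, 4.
  12 → bin 1 (new)  [load 12/18]
  6 → bin 1  [load 18/18]
  4 → bin 2 (new)  [load 4/18]
  4 → bin 2  [load 8/18]
  4 → bin 2  [load 12/18]
  4 → bin 2  [load 16/18]
2 bins opened.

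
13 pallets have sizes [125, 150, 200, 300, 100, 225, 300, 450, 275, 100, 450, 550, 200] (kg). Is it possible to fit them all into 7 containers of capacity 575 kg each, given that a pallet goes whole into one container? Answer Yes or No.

Yes

A valid assignment using 7 containers:
  container 1: 550 = 550
  container 2: 450 + 125 = 575
  container 3: 450 + 100 = 550
  container 4: 300 + 275 = 575
  container 5: 300 + 225 = 525
  container 6: 200 + 200 + 150 = 550
  container 7: 100 = 100
Every load is within 575 kg, so 7 containers suffice.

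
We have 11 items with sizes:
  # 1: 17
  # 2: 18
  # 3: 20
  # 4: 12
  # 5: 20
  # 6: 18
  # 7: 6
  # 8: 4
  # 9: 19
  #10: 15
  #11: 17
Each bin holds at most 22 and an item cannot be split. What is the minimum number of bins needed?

Total = 20 + 20 + 19 + 18 + 18 + 17 + 17 + 15 + 12 + 6 + 4 = 166.
Lower bound: ⌈166/22⌉ = 8 bins.
Also, 9 items each exceed 11, and no two of those can share a bin, so at least 9 bins are needed.
A packing using 9 bins:
  bin 1: 20 = 20
  bin 2: 20 = 20
  bin 3: 19 = 19
  bin 4: 18 + 4 = 22
  bin 5: 18 = 18
  bin 6: 17 = 17
  bin 7: 17 = 17
  bin 8: 15 + 6 = 21
  bin 9: 12 = 12
This matches the lower bound, so 9 is optimal.

9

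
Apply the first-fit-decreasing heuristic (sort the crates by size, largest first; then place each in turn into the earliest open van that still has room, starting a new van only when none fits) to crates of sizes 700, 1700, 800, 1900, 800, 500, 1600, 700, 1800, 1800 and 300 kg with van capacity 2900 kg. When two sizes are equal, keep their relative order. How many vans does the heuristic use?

5

Sorted descending: 1900, 1800, 1800, 1700, 1600, 800, 800, 700, 700, 500, 300.
  1900 → van 1 (new)  [load 1900/2900]
  1800 → van 2 (new)  [load 1800/2900]
  1800 → van 3 (new)  [load 1800/2900]
  1700 → van 4 (new)  [load 1700/2900]
  1600 → van 5 (new)  [load 1600/2900]
  800 → van 1  [load 2700/2900]
  800 → van 2  [load 2600/2900]
  700 → van 3  [load 2500/2900]
  700 → van 4  [load 2400/2900]
  500 → van 4  [load 2900/2900]
  300 → van 2  [load 2900/2900]
5 vans opened.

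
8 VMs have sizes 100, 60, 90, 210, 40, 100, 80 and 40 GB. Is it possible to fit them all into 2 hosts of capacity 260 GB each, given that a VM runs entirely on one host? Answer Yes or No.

Total = 720 GB; ⌈720/260⌉ = 3.
At least 3 hosts are required, but only 2 are allowed.

No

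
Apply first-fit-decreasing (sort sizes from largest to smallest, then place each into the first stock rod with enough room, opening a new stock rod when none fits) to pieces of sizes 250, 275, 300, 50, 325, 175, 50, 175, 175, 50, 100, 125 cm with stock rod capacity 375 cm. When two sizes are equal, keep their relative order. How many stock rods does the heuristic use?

Sorted descending: 325, 300, 275, 250, 175, 175, 175, 125, 100, 50, 50, 50.
  325 → stock rod 1 (new)  [load 325/375]
  300 → stock rod 2 (new)  [load 300/375]
  275 → stock rod 3 (new)  [load 275/375]
  250 → stock rod 4 (new)  [load 250/375]
  175 → stock rod 5 (new)  [load 175/375]
  175 → stock rod 5  [load 350/375]
  175 → stock rod 6 (new)  [load 175/375]
  125 → stock rod 4  [load 375/375]
  100 → stock rod 3  [load 375/375]
  50 → stock rod 1  [load 375/375]
  50 → stock rod 2  [load 350/375]
  50 → stock rod 6  [load 225/375]
6 stock rods opened.

6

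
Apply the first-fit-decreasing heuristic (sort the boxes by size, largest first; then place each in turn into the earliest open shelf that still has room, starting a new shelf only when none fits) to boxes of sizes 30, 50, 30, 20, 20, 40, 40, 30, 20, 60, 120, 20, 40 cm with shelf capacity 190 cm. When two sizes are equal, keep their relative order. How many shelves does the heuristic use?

Sorted descending: 120, 60, 50, 40, 40, 40, 30, 30, 30, 20, 20, 20, 20.
  120 → shelf 1 (new)  [load 120/190]
  60 → shelf 1  [load 180/190]
  50 → shelf 2 (new)  [load 50/190]
  40 → shelf 2  [load 90/190]
  40 → shelf 2  [load 130/190]
  40 → shelf 2  [load 170/190]
  30 → shelf 3 (new)  [load 30/190]
  30 → shelf 3  [load 60/190]
  30 → shelf 3  [load 90/190]
  20 → shelf 2  [load 190/190]
  20 → shelf 3  [load 110/190]
  20 → shelf 3  [load 130/190]
  20 → shelf 3  [load 150/190]
3 shelves opened.

3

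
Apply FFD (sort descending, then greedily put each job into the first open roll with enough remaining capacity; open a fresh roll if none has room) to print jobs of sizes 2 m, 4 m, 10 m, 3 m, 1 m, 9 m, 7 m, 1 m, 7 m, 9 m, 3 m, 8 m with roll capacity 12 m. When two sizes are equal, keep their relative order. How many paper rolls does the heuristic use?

Sorted descending: 10, 9, 9, 8, 7, 7, 4, 3, 3, 2, 1, 1.
  10 → roll 1 (new)  [load 10/12]
  9 → roll 2 (new)  [load 9/12]
  9 → roll 3 (new)  [load 9/12]
  8 → roll 4 (new)  [load 8/12]
  7 → roll 5 (new)  [load 7/12]
  7 → roll 6 (new)  [load 7/12]
  4 → roll 4  [load 12/12]
  3 → roll 2  [load 12/12]
  3 → roll 3  [load 12/12]
  2 → roll 1  [load 12/12]
  1 → roll 5  [load 8/12]
  1 → roll 5  [load 9/12]
6 paper rolls opened.

6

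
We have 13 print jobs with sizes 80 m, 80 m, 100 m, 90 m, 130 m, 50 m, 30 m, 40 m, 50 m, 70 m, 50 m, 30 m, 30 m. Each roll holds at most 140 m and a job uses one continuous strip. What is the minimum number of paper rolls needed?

Total = 130 + 100 + 90 + 80 + 80 + 70 + 50 + 50 + 50 + 40 + 30 + 30 + 30 = 830 m.
Lower bound: ⌈830/140⌉ = 6 paper rolls.
A packing using 7 paper rolls:
  roll 1: 130 = 130
  roll 2: 100 + 40 = 140
  roll 3: 90 + 50 = 140
  roll 4: 80 + 50 = 130
  roll 5: 80 + 50 = 130
  roll 6: 70 + 30 + 30 = 130
  roll 7: 30 = 30
No arrangement into 6 paper rolls stays within capacity, so 7 is optimal.

7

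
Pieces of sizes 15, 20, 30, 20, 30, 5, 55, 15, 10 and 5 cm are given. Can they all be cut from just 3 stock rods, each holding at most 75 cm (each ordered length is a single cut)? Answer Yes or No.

A valid assignment using 3 stock rods:
  stock rod 1: 55 + 20 = 75
  stock rod 2: 30 + 30 + 15 = 75
  stock rod 3: 20 + 15 + 10 + 5 + 5 = 55
Every load is within 75 cm, so 3 stock rods suffice.

Yes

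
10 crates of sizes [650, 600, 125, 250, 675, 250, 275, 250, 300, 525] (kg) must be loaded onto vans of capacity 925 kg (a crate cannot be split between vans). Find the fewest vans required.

5

Total = 675 + 650 + 600 + 525 + 300 + 275 + 250 + 250 + 250 + 125 = 3900 kg.
Lower bound: ⌈3900/925⌉ = 5 vans.
A packing using 5 vans:
  van 1: 675 + 250 = 925
  van 2: 650 + 275 = 925
  van 3: 600 + 300 = 900
  van 4: 525 + 250 + 125 = 900
  van 5: 250 = 250
This matches the lower bound, so 5 is optimal.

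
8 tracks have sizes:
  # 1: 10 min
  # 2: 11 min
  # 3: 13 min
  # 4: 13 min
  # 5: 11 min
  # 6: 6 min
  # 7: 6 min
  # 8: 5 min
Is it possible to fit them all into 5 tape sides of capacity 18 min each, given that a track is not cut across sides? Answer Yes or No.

A valid assignment using 5 tape sides:
  side 1: 13 + 5 = 18
  side 2: 13 = 13
  side 3: 11 + 6 = 17
  side 4: 11 + 6 = 17
  side 5: 10 = 10
Every load is within 18 min, so 5 tape sides suffice.

Yes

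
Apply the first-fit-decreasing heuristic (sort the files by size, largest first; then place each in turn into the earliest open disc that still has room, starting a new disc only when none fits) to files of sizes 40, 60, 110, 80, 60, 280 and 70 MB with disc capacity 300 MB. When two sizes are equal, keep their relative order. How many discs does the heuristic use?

Sorted descending: 280, 110, 80, 70, 60, 60, 40.
  280 → disc 1 (new)  [load 280/300]
  110 → disc 2 (new)  [load 110/300]
  80 → disc 2  [load 190/300]
  70 → disc 2  [load 260/300]
  60 → disc 3 (new)  [load 60/300]
  60 → disc 3  [load 120/300]
  40 → disc 2  [load 300/300]
3 discs opened.

3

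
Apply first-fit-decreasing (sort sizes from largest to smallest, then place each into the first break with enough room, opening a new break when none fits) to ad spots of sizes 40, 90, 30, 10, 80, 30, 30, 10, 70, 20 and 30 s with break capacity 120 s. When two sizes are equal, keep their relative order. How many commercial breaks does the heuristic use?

Sorted descending: 90, 80, 70, 40, 30, 30, 30, 30, 20, 10, 10.
  90 → break 1 (new)  [load 90/120]
  80 → break 2 (new)  [load 80/120]
  70 → break 3 (new)  [load 70/120]
  40 → break 2  [load 120/120]
  30 → break 1  [load 120/120]
  30 → break 3  [load 100/120]
  30 → break 4 (new)  [load 30/120]
  30 → break 4  [load 60/120]
  20 → break 3  [load 120/120]
  10 → break 4  [load 70/120]
  10 → break 4  [load 80/120]
4 commercial breaks opened.

4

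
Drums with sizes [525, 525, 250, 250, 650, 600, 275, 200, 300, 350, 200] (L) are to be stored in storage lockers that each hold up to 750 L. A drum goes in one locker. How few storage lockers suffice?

7

Total = 650 + 600 + 525 + 525 + 350 + 300 + 275 + 250 + 250 + 200 + 200 = 4125 L.
Lower bound: ⌈4125/750⌉ = 6 storage lockers.
A packing using 7 storage lockers:
  locker 1: 650 = 650
  locker 2: 600 = 600
  locker 3: 525 + 200 = 725
  locker 4: 525 + 200 = 725
  locker 5: 350 + 300 = 650
  locker 6: 275 + 250 = 525
  locker 7: 250 = 250
No arrangement into 6 storage lockers stays within capacity, so 7 is optimal.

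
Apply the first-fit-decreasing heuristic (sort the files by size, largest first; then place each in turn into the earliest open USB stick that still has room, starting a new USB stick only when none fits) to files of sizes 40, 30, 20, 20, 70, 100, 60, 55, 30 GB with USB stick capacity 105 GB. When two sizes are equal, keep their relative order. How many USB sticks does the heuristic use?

Sorted descending: 100, 70, 60, 55, 40, 30, 30, 20, 20.
  100 → USB stick 1 (new)  [load 100/105]
  70 → USB stick 2 (new)  [load 70/105]
  60 → USB stick 3 (new)  [load 60/105]
  55 → USB stick 4 (new)  [load 55/105]
  40 → USB stick 3  [load 100/105]
  30 → USB stick 2  [load 100/105]
  30 → USB stick 4  [load 85/105]
  20 → USB stick 4  [load 105/105]
  20 → USB stick 5 (new)  [load 20/105]
5 USB sticks opened.

5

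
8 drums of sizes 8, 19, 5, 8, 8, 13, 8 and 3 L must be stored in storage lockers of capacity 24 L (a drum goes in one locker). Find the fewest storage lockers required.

3

Total = 19 + 13 + 8 + 8 + 8 + 8 + 5 + 3 = 72 L.
Lower bound: ⌈72/24⌉ = 3 storage lockers.
A packing using 3 storage lockers:
  locker 1: 19 + 5 = 24
  locker 2: 13 + 8 + 3 = 24
  locker 3: 8 + 8 + 8 = 24
This matches the lower bound, so 3 is optimal.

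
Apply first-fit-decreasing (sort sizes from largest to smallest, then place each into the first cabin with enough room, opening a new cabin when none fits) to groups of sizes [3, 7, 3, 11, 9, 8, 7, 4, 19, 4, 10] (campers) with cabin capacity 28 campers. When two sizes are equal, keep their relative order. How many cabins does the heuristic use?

4

Sorted descending: 19, 11, 10, 9, 8, 7, 7, 4, 4, 3, 3.
  19 → cabin 1 (new)  [load 19/28]
  11 → cabin 2 (new)  [load 11/28]
  10 → cabin 2  [load 21/28]
  9 → cabin 1  [load 28/28]
  8 → cabin 3 (new)  [load 8/28]
  7 → cabin 2  [load 28/28]
  7 → cabin 3  [load 15/28]
  4 → cabin 3  [load 19/28]
  4 → cabin 3  [load 23/28]
  3 → cabin 3  [load 26/28]
  3 → cabin 4 (new)  [load 3/28]
4 cabins opened.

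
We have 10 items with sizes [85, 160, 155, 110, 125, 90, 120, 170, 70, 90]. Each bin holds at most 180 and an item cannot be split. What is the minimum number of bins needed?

8

Total = 170 + 160 + 155 + 125 + 120 + 110 + 90 + 90 + 85 + 70 = 1175.
Lower bound: ⌈1175/180⌉ = 7 bins.
A packing using 8 bins:
  bin 1: 170 = 170
  bin 2: 160 = 160
  bin 3: 155 = 155
  bin 4: 125 = 125
  bin 5: 120 = 120
  bin 6: 110 + 70 = 180
  bin 7: 90 + 90 = 180
  bin 8: 85 = 85
No arrangement into 7 bins stays within capacity, so 8 is optimal.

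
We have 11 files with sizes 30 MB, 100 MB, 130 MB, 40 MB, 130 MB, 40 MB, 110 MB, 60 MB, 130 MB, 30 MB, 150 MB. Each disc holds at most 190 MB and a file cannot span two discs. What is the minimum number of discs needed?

6

Total = 150 + 130 + 130 + 130 + 110 + 100 + 60 + 40 + 40 + 30 + 30 = 950 MB.
Lower bound: ⌈950/190⌉ = 5 discs.
Also, 6 files each exceed 95 MB, and no two of those can share a disc, so at least 6 discs are needed.
A packing using 6 discs:
  disc 1: 150 + 40 = 190
  disc 2: 130 + 60 = 190
  disc 3: 130 + 40 = 170
  disc 4: 130 + 30 + 30 = 190
  disc 5: 110 = 110
  disc 6: 100 = 100
This matches the lower bound, so 6 is optimal.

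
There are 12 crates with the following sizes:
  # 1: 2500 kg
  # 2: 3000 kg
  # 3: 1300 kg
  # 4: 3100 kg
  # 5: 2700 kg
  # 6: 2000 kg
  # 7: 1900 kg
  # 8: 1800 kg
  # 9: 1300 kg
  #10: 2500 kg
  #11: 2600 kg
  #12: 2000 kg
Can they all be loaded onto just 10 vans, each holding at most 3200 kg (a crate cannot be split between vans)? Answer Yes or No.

A valid assignment using 10 vans:
  van 1: 3100 = 3100
  van 2: 3000 = 3000
  van 3: 2700 = 2700
  van 4: 2600 = 2600
  van 5: 2500 = 2500
  van 6: 2500 = 2500
  van 7: 2000 = 2000
  van 8: 2000 = 2000
  van 9: 1900 + 1300 = 3200
  van 10: 1800 + 1300 = 3100
Every load is within 3200 kg, so 10 vans suffice.

Yes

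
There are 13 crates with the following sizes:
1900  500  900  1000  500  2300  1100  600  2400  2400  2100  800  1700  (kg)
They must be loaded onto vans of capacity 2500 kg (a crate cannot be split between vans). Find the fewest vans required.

8

Total = 2400 + 2400 + 2300 + 2100 + 1900 + 1700 + 1100 + 1000 + 900 + 800 + 600 + 500 + 500 = 18200 kg.
Lower bound: ⌈18200/2500⌉ = 8 vans.
A packing using 8 vans:
  van 1: 2400 = 2400
  van 2: 2400 = 2400
  van 3: 2300 = 2300
  van 4: 2100 = 2100
  van 5: 1900 + 600 = 2500
  van 6: 1700 + 800 = 2500
  van 7: 1100 + 1000 = 2100
  van 8: 900 + 500 + 500 = 1900
This matches the lower bound, so 8 is optimal.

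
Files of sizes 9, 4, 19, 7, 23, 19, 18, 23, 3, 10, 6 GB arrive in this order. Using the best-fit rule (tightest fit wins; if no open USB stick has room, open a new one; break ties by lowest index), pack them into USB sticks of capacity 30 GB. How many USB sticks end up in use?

6

  9 → USB stick 1 (new)  [load 9/30]
  4 → USB stick 1  [load 13/30]
  19 → USB stick 2 (new)  [load 19/30]
  7 → USB stick 2  [load 26/30]
  23 → USB stick 3 (new)  [load 23/30]
  19 → USB stick 4 (new)  [load 19/30]
  18 → USB stick 5 (new)  [load 18/30]
  23 → USB stick 6 (new)  [load 23/30]
  3 → USB stick 2  [load 29/30]
  10 → USB stick 4  [load 29/30]
  6 → USB stick 3  [load 29/30]
6 USB sticks opened.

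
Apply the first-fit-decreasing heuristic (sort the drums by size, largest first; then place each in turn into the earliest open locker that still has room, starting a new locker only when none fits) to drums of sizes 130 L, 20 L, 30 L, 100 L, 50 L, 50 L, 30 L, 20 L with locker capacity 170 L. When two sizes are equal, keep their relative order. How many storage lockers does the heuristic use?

Sorted descending: 130, 100, 50, 50, 30, 30, 20, 20.
  130 → locker 1 (new)  [load 130/170]
  100 → locker 2 (new)  [load 100/170]
  50 → locker 2  [load 150/170]
  50 → locker 3 (new)  [load 50/170]
  30 → locker 1  [load 160/170]
  30 → locker 3  [load 80/170]
  20 → locker 2  [load 170/170]
  20 → locker 3  [load 100/170]
3 storage lockers opened.

3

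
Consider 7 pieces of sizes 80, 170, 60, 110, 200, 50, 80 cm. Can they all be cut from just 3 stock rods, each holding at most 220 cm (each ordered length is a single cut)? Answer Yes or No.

Total = 750 cm; ⌈750/220⌉ = 4.
At least 4 stock rods are required, but only 3 are allowed.

No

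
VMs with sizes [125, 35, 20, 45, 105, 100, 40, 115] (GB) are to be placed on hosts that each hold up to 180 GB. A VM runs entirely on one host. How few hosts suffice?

Total = 125 + 115 + 105 + 100 + 45 + 40 + 35 + 20 = 585 GB.
Lower bound: ⌈585/180⌉ = 4 hosts.
A packing using 4 hosts:
  host 1: 125 + 45 = 170
  host 2: 115 + 40 + 20 = 175
  host 3: 105 + 35 = 140
  host 4: 100 = 100
This matches the lower bound, so 4 is optimal.

4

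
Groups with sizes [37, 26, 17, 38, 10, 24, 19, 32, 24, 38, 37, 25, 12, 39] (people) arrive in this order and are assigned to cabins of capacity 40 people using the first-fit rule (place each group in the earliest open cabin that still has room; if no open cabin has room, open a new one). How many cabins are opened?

11

  37 → cabin 1 (new)  [load 37/40]
  26 → cabin 2 (new)  [load 26/40]
  17 → cabin 3 (new)  [load 17/40]
  38 → cabin 4 (new)  [load 38/40]
  10 → cabin 2  [load 36/40]
  24 → cabin 5 (new)  [load 24/40]
  19 → cabin 3  [load 36/40]
  32 → cabin 6 (new)  [load 32/40]
  24 → cabin 7 (new)  [load 24/40]
  38 → cabin 8 (new)  [load 38/40]
  37 → cabin 9 (new)  [load 37/40]
  25 → cabin 10 (new)  [load 25/40]
  12 → cabin 5  [load 36/40]
  39 → cabin 11 (new)  [load 39/40]
11 cabins opened.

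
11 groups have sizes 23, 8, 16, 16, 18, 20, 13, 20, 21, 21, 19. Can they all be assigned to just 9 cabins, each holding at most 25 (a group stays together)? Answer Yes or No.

No

Total = 195; ⌈195/25⌉ = 8.
10 groups each exceed half the capacity and cannot share a cabin, forcing at least 10 cabins.
At least 10 cabins are required, but only 9 are allowed.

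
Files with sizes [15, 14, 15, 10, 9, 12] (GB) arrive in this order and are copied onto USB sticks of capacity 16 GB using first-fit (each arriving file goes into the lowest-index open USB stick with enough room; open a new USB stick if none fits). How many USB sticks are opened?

6

  15 → USB stick 1 (new)  [load 15/16]
  14 → USB stick 2 (new)  [load 14/16]
  15 → USB stick 3 (new)  [load 15/16]
  10 → USB stick 4 (new)  [load 10/16]
  9 → USB stick 5 (new)  [load 9/16]
  12 → USB stick 6 (new)  [load 12/16]
6 USB sticks opened.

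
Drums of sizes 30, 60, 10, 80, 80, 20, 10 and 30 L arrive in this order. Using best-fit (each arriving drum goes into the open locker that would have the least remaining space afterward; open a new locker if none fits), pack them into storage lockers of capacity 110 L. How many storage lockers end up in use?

  30 → locker 1 (new)  [load 30/110]
  60 → locker 1  [load 90/110]
  10 → locker 1  [load 100/110]
  80 → locker 2 (new)  [load 80/110]
  80 → locker 3 (new)  [load 80/110]
  20 → locker 2  [load 100/110]
  10 → locker 1  [load 110/110]
  30 → locker 3  [load 110/110]
3 storage lockers opened.

3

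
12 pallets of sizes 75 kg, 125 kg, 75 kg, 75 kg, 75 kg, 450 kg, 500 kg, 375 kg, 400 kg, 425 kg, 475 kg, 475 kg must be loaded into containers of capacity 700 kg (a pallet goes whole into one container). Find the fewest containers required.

7

Total = 500 + 475 + 475 + 450 + 425 + 400 + 375 + 125 + 75 + 75 + 75 + 75 = 3525 kg.
Lower bound: ⌈3525/700⌉ = 6 containers.
Also, 7 pallets each exceed 350 kg, and no two of those can share a container, so at least 7 containers are needed.
A packing using 7 containers:
  container 1: 500 + 125 + 75 = 700
  container 2: 475 + 75 + 75 + 75 = 700
  container 3: 475 = 475
  container 4: 450 = 450
  container 5: 425 = 425
  container 6: 400 = 400
  container 7: 375 = 375
This matches the lower bound, so 7 is optimal.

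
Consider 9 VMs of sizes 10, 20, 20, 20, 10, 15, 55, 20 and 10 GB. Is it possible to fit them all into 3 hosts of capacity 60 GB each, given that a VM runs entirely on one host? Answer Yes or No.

No

Total = 180 GB; ⌈180/60⌉ = 3.
The bound of 3 does not rule out 3, but exhaustive search shows no assignment into 3 hosts of capacity 60 GB exists — the minimum is 4.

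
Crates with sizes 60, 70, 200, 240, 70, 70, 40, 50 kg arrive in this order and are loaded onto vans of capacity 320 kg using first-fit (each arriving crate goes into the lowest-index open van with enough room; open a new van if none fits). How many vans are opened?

3

  60 → van 1 (new)  [load 60/320]
  70 → van 1  [load 130/320]
  200 → van 2 (new)  [load 200/320]
  240 → van 3 (new)  [load 240/320]
  70 → van 1  [load 200/320]
  70 → van 1  [load 270/320]
  40 → van 1  [load 310/320]
  50 → van 2  [load 250/320]
3 vans opened.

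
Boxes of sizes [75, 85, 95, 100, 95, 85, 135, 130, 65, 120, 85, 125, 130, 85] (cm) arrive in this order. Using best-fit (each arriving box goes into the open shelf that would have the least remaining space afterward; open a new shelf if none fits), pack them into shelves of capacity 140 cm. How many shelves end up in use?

13

  75 → shelf 1 (new)  [load 75/140]
  85 → shelf 2 (new)  [load 85/140]
  95 → shelf 3 (new)  [load 95/140]
  100 → shelf 4 (new)  [load 100/140]
  95 → shelf 5 (new)  [load 95/140]
  85 → shelf 6 (new)  [load 85/140]
  135 → shelf 7 (new)  [load 135/140]
  130 → shelf 8 (new)  [load 130/140]
  65 → shelf 1  [load 140/140]
  120 → shelf 9 (new)  [load 120/140]
  85 → shelf 10 (new)  [load 85/140]
  125 → shelf 11 (new)  [load 125/140]
  130 → shelf 12 (new)  [load 130/140]
  85 → shelf 13 (new)  [load 85/140]
13 shelves opened.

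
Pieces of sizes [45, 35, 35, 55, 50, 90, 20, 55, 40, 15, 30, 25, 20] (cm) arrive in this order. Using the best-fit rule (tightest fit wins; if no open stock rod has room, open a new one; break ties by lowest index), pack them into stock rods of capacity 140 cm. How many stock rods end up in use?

4

  45 → stock rod 1 (new)  [load 45/140]
  35 → stock rod 1  [load 80/140]
  35 → stock rod 1  [load 115/140]
  55 → stock rod 2 (new)  [load 55/140]
  50 → stock rod 2  [load 105/140]
  90 → stock rod 3 (new)  [load 90/140]
  20 → stock rod 1  [load 135/140]
  55 → stock rod 4 (new)  [load 55/140]
  40 → stock rod 3  [load 130/140]
  15 → stock rod 2  [load 120/140]
  30 → stock rod 4  [load 85/140]
  25 → stock rod 4  [load 110/140]
  20 → stock rod 2  [load 140/140]
4 stock rods opened.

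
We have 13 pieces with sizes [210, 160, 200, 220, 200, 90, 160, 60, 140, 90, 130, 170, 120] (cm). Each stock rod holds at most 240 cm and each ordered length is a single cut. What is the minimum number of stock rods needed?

10

Total = 220 + 210 + 200 + 200 + 170 + 160 + 160 + 140 + 130 + 120 + 90 + 90 + 60 = 1950 cm.
Lower bound: ⌈1950/240⌉ = 9 stock rods.
A packing using 10 stock rods:
  stock rod 1: 220 = 220
  stock rod 2: 210 = 210
  stock rod 3: 200 = 200
  stock rod 4: 200 = 200
  stock rod 5: 170 + 60 = 230
  stock rod 6: 160 = 160
  stock rod 7: 160 = 160
  stock rod 8: 140 + 90 = 230
  stock rod 9: 130 + 90 = 220
  stock rod 10: 120 = 120
No arrangement into 9 stock rods stays within capacity, so 10 is optimal.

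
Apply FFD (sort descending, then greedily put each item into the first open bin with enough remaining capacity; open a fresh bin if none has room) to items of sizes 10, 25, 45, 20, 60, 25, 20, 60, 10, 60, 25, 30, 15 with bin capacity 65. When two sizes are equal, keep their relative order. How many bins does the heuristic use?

7

Sorted descending: 60, 60, 60, 45, 30, 25, 25, 25, 20, 20, 15, 10, 10.
  60 → bin 1 (new)  [load 60/65]
  60 → bin 2 (new)  [load 60/65]
  60 → bin 3 (new)  [load 60/65]
  45 → bin 4 (new)  [load 45/65]
  30 → bin 5 (new)  [load 30/65]
  25 → bin 5  [load 55/65]
  25 → bin 6 (new)  [load 25/65]
  25 → bin 6  [load 50/65]
  20 → bin 4  [load 65/65]
  20 → bin 7 (new)  [load 20/65]
  15 → bin 6  [load 65/65]
  10 → bin 5  [load 65/65]
  10 → bin 7  [load 30/65]
7 bins opened.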